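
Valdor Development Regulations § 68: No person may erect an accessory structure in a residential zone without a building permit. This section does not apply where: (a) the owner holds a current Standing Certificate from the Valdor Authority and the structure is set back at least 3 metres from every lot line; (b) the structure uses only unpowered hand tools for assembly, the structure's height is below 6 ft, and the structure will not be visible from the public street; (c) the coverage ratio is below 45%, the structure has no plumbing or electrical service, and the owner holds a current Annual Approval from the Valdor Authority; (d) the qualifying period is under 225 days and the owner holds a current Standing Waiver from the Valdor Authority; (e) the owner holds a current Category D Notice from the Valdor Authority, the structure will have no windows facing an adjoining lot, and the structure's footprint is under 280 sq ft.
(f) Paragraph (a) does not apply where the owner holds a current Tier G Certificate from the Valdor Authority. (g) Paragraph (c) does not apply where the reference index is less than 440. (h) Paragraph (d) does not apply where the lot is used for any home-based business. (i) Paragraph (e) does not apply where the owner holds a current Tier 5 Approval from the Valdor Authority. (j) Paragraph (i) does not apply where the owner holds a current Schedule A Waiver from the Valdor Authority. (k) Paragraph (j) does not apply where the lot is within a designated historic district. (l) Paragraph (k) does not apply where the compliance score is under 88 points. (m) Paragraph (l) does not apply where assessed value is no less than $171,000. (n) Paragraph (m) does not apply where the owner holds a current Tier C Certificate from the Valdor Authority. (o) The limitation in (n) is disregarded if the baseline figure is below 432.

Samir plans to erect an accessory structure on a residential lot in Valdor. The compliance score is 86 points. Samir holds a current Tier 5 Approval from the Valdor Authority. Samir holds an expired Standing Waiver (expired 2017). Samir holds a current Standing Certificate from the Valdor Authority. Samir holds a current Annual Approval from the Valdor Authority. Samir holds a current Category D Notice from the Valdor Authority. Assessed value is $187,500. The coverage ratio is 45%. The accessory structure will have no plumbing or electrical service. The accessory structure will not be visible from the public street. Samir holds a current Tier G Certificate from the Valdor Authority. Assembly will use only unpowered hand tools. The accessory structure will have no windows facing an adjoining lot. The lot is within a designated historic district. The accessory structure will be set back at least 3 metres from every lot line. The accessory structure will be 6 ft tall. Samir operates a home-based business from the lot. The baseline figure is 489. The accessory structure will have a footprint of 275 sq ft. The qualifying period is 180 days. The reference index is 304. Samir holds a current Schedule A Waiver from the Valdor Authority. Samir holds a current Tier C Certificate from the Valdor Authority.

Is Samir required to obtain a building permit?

No — exception (e) applies; Samir does not need a building permit.

All of (a)'s requirements are met (a current Standing Certificate is held; the setback is at least 3 m on every side). Turning to paragraph (f): (f) applies — a current Tier G Certificate is held. Exception (a) does not apply.
Exception (b) requires that the structure's height is below 6 ft; but the structure's height is 6 ft, not below 6 ft, so (b) is unavailable.
Exception (c) requires that the coverage ratio is below 45%; but the coverage ratio is 45%, not below 45%, so (c) is unavailable.
Exception (d) does not apply: there is no Standing Waiver in force.
Exception (e): a current Category D Notice is held; no windows face an adjoining lot; the structure's footprint is 275 sq ft, under the 280 sq ft limit — every condition holds. Applying paragraphs (i)–(o): (i) would limit (e) — a current Tier 5 Approval is held — but (j) sets (i) aside: (j) operates against (i): a current Schedule A Waiver is held. (k) would limit (j) — the lot is in a historic district — but (l) sets (k) aside: (l) operates against (k): the compliance score is 86 points, under the 88 points limit. (m) is engaged (assessed value is $187,500, meeting the $171,000 threshold), but is overridden by (n): (n) operates against (m): a current Tier C Certificate is held. (o), which would lift (n), is not triggered — the baseline figure is 489, not below 432. (e) remains available.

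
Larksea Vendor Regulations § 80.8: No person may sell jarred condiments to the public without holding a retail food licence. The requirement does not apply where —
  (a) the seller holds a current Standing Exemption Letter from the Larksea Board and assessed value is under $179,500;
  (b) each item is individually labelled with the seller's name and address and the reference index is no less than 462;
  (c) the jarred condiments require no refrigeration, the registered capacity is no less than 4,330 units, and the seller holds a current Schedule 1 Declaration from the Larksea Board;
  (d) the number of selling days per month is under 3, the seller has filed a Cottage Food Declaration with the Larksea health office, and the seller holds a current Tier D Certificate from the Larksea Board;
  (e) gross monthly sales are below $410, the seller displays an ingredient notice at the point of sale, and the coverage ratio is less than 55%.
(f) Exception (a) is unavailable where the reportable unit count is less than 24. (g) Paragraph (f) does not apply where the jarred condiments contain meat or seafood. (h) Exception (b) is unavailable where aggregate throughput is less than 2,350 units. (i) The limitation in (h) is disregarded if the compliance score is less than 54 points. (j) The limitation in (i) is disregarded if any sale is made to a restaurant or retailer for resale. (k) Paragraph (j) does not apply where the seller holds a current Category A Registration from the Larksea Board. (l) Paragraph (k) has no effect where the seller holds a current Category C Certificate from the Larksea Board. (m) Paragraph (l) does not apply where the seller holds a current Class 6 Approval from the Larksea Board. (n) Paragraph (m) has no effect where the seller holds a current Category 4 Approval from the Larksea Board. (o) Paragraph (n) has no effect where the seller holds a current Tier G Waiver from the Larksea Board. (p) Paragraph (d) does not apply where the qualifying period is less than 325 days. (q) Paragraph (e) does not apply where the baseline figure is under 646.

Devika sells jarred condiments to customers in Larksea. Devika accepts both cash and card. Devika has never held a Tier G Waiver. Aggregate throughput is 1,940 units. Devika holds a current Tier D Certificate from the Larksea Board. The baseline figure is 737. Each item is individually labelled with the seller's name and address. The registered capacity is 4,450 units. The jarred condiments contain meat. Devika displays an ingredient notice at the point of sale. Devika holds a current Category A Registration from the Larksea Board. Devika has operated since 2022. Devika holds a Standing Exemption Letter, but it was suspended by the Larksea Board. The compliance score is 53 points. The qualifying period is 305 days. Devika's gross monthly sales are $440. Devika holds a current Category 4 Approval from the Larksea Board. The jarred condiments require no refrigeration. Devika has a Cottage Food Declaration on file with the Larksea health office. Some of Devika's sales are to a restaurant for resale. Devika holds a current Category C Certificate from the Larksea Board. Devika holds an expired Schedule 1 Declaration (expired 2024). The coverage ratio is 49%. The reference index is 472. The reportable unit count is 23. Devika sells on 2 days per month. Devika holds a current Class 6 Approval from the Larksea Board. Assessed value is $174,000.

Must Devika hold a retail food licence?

Yes — Devika must hold a retail food licence.

Exception (a) fails — the Standing Exemption Letter is not current.
Exception (b)'s conditions are all satisfied: items are individually labelled; the reference index is 472, meeting the 462 threshold. Turning to paragraphs (h)–(o): (h) operates against (b): aggregate throughput is 1,940 units, less than the 2,350 units limit. (i) would limit (h) — the compliance score is 53 points, less than the 54 points limit — but (j) sets (i) aside: (j) operates against (i): some sales are to a restaurant for resale. (k) is triggered (a current Category A Registration is held), but is itself disapplied by (l): (l) operates against (k): a current Category C Certificate is held. (m) is triggered (a current Class 6 Approval is held), but is displaced by (n): (n) operates against (m): a current Category 4 Approval is held. (o), which would lift (n), is not engaged — there is no Tier G Waiver in force. So (b) is unavailable.
Exception (c) fails — no current Schedule 1 Declaration is held.
Exception (d): the number of selling days per month is 2, under the 3 limit; a Cottage Food Declaration is on file; a current Tier D Certificate is held — every condition holds. But: (p) operates against (d): the qualifying period is 305 days, less than the 325 days limit. (d) is therefore removed.
Exception (e) requires that gross monthly sales are below $410; but gross monthly sales are $440, not below $410, so (e) is unavailable.
No exception is made out. Devika falls within the general rule.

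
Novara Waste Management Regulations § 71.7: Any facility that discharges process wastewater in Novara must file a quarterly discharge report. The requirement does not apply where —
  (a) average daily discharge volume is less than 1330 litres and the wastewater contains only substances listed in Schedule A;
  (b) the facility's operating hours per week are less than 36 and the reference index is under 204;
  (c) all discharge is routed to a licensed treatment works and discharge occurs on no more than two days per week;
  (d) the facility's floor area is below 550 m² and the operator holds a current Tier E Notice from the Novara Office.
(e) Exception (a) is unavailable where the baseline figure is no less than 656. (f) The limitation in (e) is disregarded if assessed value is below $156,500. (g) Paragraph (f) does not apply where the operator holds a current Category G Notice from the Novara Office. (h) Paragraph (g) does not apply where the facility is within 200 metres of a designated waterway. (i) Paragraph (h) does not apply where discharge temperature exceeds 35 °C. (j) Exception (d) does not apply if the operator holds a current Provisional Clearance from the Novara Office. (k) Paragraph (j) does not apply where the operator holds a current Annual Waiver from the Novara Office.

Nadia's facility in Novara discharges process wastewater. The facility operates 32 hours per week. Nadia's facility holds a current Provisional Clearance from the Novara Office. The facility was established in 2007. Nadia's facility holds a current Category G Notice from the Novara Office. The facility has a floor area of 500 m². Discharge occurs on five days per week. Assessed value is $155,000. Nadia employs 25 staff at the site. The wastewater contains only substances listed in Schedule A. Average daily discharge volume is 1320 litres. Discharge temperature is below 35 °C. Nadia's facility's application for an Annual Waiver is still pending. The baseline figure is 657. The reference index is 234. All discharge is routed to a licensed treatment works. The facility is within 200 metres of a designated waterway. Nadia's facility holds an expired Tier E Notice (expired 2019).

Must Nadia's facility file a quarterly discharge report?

No — exception (a) applies; Nadia's facility is not required to file a quarterly discharge report.

Exception (a)'s conditions are all satisfied: average daily discharge volume is 1320 litres, less than the 1330 litres limit; the wastewater is Schedule-A-only. As to paragraphs (e)–(i): (e) is triggered (the baseline figure is 657, meeting the 656 threshold), but is itself disapplied by (f): (f) applies — assessed value is $155,000, below the $156,500 limit. (g) is engaged (a current Category G Notice is held), but is overridden by (h): (h) operates against (g): the facility is within 200 m of a designated waterway. (i), which would lift (h), is inapplicable — discharge temperature is below 35 °C. Exception (a) stands.
Exception (b) does not apply: the reference index is 234, not under 204.
Exception (c) requires that discharge occurs on no more than two days per week; but discharge occurs on five days per week, so (c) is unavailable.
Exception (d) fails — there is no Tier E Notice in force.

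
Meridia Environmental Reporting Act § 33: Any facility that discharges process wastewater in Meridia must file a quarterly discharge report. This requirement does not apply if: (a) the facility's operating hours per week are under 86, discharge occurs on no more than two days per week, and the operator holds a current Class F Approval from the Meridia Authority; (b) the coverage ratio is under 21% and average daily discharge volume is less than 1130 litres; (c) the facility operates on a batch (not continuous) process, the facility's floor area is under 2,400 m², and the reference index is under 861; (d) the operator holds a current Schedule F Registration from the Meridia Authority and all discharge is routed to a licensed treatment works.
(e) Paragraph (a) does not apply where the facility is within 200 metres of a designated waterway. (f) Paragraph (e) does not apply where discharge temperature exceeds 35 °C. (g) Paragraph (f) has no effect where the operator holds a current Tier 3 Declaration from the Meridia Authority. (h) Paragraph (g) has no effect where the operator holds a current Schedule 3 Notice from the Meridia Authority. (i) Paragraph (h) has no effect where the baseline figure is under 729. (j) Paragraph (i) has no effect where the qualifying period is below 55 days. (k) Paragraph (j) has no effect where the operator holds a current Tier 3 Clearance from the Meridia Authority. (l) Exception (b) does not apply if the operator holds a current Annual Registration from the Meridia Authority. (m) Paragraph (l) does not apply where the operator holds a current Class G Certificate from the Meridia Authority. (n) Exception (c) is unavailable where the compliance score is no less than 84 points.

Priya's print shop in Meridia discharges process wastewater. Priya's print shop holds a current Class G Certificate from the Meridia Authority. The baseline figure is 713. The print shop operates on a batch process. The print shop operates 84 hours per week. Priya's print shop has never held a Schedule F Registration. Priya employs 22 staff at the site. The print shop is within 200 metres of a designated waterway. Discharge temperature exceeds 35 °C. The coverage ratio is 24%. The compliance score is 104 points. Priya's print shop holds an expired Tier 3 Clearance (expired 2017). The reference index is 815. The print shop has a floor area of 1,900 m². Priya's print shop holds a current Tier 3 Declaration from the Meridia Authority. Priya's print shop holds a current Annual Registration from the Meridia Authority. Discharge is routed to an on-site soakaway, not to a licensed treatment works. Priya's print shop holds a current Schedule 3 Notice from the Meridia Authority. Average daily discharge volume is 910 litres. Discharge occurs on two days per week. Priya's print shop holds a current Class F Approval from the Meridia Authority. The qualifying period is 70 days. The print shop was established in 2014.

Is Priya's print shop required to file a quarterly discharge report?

All of (a)'s requirements are met (the facility's operating hours per week are 84, under the 86 limit; discharge occurs on no more than two days per week; a current Class F Approval is held). But applying paragraphs (e)–(k): (e) is triggered — the print shop is within 200 m of a designated waterway. (f) applies (discharge temperature exceeds 35 °C), but is set aside by (g): (g) operates against (f): a current Tier 3 Declaration is held. (h) would limit (g) — a current Schedule 3 Notice is held — but (i) sets (h) aside: (i) is triggered — the baseline figure is 713, under the 729 limit. (j) is not triggered (the qualifying period is 70 days, not below 55 days), so (i) stands. Exception (a) does not apply.
Exception (b) does not apply: the coverage ratio is 24%, not under 21%.
Exception (c): the facility operates on a batch process; the facility's floor area is 1,900 m², under the 2,400 m² limit; the reference index is 815, under the 861 limit — every condition holds. Turning to paragraph (n): (n) applies — the compliance score is 104 points, meeting the 84 points threshold. Exception (c) does not apply.
Exception (d) does not apply: the Schedule F Registration is not current.
No exception is made out. Priya's print shop falls within the general rule.

Yes — Priya's print shop must file a quarterly discharge report.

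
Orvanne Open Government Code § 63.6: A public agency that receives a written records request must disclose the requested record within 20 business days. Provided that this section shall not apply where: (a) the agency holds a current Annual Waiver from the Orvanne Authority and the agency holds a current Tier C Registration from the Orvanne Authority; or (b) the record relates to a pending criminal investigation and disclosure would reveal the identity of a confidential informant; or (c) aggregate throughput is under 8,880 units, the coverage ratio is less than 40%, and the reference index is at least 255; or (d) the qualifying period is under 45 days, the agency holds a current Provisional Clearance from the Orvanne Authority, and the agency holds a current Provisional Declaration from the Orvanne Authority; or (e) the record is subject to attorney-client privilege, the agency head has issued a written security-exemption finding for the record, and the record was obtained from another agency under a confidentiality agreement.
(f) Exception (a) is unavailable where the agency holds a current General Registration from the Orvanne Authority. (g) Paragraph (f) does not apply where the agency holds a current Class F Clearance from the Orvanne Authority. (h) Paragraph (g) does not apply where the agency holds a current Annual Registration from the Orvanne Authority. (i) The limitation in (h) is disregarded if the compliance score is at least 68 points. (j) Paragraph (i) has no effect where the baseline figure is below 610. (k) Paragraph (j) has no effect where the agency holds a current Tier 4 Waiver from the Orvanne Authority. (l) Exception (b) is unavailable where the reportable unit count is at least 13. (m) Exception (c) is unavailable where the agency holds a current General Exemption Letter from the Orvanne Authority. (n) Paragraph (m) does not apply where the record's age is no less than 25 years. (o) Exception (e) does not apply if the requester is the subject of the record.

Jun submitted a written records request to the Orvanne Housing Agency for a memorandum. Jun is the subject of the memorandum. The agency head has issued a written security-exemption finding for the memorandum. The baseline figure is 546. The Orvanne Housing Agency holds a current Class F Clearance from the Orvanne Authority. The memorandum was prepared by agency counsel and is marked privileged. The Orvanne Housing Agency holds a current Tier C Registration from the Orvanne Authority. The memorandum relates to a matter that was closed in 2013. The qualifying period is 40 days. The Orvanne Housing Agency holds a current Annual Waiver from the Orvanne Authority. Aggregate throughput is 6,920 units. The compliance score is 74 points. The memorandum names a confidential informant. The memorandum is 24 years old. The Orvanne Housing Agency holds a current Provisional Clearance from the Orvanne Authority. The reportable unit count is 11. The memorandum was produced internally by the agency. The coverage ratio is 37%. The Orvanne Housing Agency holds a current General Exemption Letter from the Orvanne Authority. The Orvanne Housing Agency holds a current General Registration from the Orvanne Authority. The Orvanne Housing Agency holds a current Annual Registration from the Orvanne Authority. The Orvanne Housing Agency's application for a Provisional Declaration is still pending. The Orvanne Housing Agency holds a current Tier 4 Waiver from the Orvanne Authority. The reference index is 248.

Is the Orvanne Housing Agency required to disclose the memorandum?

Exception (a)'s conditions are all satisfied: a current Annual Waiver is held; a current Tier C Registration is held. Applying paragraphs (f)–(k): (f) would limit (a) — a current General Registration is held — but (g) sets (f) aside: (g) operates — a current Class F Clearance is held. (h) operates (a current Annual Registration is held), but is overridden by (i): (i) is engaged — the compliance score is 74 points, meeting the 68 points threshold. (j) would limit (i) — the baseline figure is 546, below the 610 limit — but (k) sets (j) aside: (k) operates — a current Tier 4 Waiver is held. Exception (a) stands.
Exception (b) requires that the record relates to a pending criminal investigation; but the memorandum relates to a closed matter, so (b) is unavailable.
Exception (c) requires that the reference index is at least 255; but the reference index is 248, short of 255, so (c) is unavailable.
Exception (d) fails — the Provisional Declaration is not current.
Exception (e) fails — the memorandum was produced internally.

No — exception (a) applies; the Orvanne Housing Agency is not required to disclose the memorandum.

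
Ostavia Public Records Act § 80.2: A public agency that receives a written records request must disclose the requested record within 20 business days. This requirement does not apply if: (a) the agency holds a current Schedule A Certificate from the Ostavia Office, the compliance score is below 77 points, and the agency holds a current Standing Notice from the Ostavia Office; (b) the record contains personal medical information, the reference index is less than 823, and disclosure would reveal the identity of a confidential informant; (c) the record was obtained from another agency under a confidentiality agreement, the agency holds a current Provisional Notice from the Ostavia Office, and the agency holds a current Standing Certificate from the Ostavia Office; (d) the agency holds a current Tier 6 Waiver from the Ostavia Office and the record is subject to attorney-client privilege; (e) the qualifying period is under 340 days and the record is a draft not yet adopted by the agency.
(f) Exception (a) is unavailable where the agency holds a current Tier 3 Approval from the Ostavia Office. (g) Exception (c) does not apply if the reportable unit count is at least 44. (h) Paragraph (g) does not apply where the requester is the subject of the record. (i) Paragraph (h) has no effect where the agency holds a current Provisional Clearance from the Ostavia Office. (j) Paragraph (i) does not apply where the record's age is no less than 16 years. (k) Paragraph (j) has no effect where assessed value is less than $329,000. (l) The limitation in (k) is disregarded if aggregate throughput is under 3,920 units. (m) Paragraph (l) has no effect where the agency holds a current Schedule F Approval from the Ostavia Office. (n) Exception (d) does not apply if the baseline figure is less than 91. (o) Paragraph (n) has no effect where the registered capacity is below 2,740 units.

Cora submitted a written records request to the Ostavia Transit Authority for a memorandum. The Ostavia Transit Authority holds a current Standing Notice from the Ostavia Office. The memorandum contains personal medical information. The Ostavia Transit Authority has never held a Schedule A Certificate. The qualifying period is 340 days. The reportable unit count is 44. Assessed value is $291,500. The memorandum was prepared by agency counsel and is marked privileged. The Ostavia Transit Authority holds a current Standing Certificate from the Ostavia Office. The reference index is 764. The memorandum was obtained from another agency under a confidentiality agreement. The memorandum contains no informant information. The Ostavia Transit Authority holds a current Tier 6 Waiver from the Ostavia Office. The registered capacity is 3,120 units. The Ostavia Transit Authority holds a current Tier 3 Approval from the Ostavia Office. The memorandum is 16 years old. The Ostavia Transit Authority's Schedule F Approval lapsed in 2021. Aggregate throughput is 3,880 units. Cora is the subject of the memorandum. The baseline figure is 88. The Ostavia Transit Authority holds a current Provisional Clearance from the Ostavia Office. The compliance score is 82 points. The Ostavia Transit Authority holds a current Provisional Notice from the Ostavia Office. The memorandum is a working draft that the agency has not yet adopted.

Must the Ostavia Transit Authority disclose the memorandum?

Exception (a) requires that the agency holds a current Schedule A Certificate from the Ostavia Office; but there is no Schedule A Certificate in force, so (a) is unavailable.
Exception (b) requires that disclosure would reveal the identity of a confidential informant; but the memorandum contains no informant information, so (b) is unavailable.
Exception (c) is satisfied on its face — the memorandum was obtained under a confidentiality agreement; a current Provisional Notice is held; a current Standing Certificate is held. Under paragraphs (g)–(m): (g) is engaged (the reportable unit count is 44, meeting the 44 threshold), but is set aside by (h): (h) is triggered — Cora is the subject of the memorandum. (i) would limit (h) — a current Provisional Clearance is held — but (j) sets (i) aside: (j) operates against (i): the record's age is 16 years, meeting the 16 years threshold. (k) is triggered (assessed value is $291,500, less than the $329,000 limit), but yields to (l): (l) is triggered — aggregate throughput is 3,880 units, under the 3,920 units limit. (m), which would lift (l), is inapplicable — no current Schedule F Approval is held. So (c) applies.
Exception (d) is satisfied on its face — a current Tier 6 Waiver is held; the memorandum is privileged. But: (n) operates against (d): the baseline figure is 88, less than the 91 limit. (o), which would lift (n), does not operate here — the registered capacity is 3,120 units, not below 2,740 units. So (d) is unavailable.
Exception (e) fails — the qualifying period is 340 days, not under 340 days.

No — exception (c) applies; the Ostavia Transit Authority is not required to disclose the memorandum.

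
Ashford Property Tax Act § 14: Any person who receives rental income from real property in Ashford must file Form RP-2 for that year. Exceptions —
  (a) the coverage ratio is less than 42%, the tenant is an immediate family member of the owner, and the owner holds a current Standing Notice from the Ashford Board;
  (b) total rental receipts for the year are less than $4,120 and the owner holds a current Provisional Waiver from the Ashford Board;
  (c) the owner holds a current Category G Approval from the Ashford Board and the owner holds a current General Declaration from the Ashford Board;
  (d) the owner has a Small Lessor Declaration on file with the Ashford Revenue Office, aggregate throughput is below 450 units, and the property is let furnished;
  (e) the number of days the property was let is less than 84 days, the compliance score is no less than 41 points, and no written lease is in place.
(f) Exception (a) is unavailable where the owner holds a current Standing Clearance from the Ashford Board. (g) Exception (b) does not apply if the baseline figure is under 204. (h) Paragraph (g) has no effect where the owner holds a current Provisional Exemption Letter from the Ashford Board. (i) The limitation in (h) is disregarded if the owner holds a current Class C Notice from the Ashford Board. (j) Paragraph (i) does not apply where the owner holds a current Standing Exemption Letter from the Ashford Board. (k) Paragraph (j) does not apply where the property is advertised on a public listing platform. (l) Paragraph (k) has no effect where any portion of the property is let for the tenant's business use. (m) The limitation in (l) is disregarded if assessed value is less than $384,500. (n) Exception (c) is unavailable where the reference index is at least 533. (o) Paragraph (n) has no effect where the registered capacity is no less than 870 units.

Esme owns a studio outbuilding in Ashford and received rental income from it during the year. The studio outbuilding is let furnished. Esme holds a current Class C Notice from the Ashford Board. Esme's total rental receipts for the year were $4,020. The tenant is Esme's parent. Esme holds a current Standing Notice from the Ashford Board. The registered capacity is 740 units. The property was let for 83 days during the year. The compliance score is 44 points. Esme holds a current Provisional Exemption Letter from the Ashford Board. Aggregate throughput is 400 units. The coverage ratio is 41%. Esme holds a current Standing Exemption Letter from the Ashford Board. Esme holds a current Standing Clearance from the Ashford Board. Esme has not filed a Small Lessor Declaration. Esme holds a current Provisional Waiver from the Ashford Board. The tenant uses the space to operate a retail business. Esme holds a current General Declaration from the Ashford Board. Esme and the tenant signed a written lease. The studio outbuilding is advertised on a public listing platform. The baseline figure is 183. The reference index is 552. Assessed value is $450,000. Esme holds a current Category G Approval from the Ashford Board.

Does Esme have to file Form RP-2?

All of (a)'s requirements are met (the coverage ratio is 41%, less than the 42% limit; the tenant is an immediate family member; a current Standing Notice is held). But: (f) applies — a current Standing Clearance is held. (a) is therefore removed.
Exception (b) is satisfied on its face — total rental receipts for the year are $4,020, less than the $4,120 limit; a current Provisional Waiver is held. As to paragraphs (g)–(m): (g) operates (the baseline figure is 183, under the 204 limit), but is overridden by (h): (h) applies — a current Provisional Exemption Letter is held. (i) applies (a current Class C Notice is held), but is displaced by (j): (j) operates against (i): a current Standing Exemption Letter is held. (k) is triggered (the property is publicly advertised), but is set aside by (l): (l) is triggered — the space is let for business use. (m), which would lift (l), is inapplicable — assessed value is $450,000, not less than $384,500. (b) remains available.
Exception (c)'s conditions are all satisfied: a current Category G Approval is held; a current General Declaration is held. However, paragraphs (n)–(o) must be considered: (n) operates against (c): the reference index is 552, meeting the 533 threshold. (o), which would lift (n), is not triggered — the registered capacity is 740 units, short of 870 units. Exception (c) does not apply.
Exception (d) fails — no Small Lessor Declaration is on file.
Exception (e) fails — a written lease is in place.

No — exception (b) applies; Esme is not required to file Form RP-2.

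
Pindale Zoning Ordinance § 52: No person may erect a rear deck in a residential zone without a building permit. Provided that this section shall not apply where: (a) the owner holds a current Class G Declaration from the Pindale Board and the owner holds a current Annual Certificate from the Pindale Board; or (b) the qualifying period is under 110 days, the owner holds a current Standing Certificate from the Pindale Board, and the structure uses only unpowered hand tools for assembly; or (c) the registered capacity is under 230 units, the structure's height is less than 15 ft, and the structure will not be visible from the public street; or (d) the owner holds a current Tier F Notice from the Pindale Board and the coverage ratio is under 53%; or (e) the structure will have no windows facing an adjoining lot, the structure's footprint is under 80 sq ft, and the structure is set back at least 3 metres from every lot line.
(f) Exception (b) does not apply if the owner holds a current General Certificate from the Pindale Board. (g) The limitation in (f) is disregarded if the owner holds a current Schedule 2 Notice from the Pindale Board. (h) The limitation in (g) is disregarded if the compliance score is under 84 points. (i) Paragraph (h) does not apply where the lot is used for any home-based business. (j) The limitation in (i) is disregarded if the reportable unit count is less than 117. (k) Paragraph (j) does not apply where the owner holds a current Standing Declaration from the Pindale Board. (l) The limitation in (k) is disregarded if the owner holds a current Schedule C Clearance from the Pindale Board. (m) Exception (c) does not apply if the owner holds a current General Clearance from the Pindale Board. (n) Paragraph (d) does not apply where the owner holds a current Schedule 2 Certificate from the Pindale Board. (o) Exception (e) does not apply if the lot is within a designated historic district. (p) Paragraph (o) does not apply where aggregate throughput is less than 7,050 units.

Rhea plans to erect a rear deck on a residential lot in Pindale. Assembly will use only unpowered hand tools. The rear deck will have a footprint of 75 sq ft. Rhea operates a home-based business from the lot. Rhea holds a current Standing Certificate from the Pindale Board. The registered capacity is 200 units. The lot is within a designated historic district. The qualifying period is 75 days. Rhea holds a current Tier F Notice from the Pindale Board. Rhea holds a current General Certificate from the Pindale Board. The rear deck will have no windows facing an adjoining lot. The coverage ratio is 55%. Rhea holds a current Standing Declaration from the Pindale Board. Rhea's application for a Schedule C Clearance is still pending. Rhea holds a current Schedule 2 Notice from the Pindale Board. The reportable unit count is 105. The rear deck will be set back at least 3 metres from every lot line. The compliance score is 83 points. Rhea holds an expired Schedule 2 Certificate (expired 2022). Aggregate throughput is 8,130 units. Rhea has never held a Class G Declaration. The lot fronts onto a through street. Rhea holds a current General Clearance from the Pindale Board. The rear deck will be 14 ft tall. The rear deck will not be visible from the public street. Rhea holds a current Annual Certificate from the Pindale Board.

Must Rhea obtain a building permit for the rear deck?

Exception (a) fails — no current Class G Declaration is held.
All of (b)'s requirements are met (the qualifying period is 75 days, under the 110 days limit; a current Standing Certificate is held; assembly uses only hand tools). Applying paragraphs (f)–(l): (f) is engaged (a current General Certificate is held), but is set aside by (g): (g) operates against (f): a current Schedule 2 Notice is held. (h) would limit (g) — the compliance score is 83 points, under the 84 points limit — but (i) sets (h) aside: (i) is engaged — a home-based business operates on the lot. (j) applies (the reportable unit count is 105, less than the 117 limit), but is set aside by (k): (k) applies — a current Standing Declaration is held. (l), which would lift (k), is not engaged — there is no Schedule C Clearance in force. (b) remains available.
All of (c)'s requirements are met (the registered capacity is 200 units, under the 230 units limit; the structure's height is 14 ft, less than the 15 ft limit; the structure will not be visible from the street). Turning to paragraph (m): (m) operates against (c): a current General Clearance is held. So (c) is unavailable.
Exception (d) does not apply: the coverage ratio is 55%, not under 53%.
Exception (e) is satisfied on its face — no windows face an adjoining lot; the structure's footprint is 75 sq ft, under the 80 sq ft limit; the setback is at least 3 m on every side. Turning to paragraphs (o)–(p): (o) operates — the lot is in a historic district. (p) is not engaged (aggregate throughput is 8,130 units, not less than 7,050 units), so (o) stands. Exception (e) does not apply.

No — exception (b) applies; Rhea does not need a building permit.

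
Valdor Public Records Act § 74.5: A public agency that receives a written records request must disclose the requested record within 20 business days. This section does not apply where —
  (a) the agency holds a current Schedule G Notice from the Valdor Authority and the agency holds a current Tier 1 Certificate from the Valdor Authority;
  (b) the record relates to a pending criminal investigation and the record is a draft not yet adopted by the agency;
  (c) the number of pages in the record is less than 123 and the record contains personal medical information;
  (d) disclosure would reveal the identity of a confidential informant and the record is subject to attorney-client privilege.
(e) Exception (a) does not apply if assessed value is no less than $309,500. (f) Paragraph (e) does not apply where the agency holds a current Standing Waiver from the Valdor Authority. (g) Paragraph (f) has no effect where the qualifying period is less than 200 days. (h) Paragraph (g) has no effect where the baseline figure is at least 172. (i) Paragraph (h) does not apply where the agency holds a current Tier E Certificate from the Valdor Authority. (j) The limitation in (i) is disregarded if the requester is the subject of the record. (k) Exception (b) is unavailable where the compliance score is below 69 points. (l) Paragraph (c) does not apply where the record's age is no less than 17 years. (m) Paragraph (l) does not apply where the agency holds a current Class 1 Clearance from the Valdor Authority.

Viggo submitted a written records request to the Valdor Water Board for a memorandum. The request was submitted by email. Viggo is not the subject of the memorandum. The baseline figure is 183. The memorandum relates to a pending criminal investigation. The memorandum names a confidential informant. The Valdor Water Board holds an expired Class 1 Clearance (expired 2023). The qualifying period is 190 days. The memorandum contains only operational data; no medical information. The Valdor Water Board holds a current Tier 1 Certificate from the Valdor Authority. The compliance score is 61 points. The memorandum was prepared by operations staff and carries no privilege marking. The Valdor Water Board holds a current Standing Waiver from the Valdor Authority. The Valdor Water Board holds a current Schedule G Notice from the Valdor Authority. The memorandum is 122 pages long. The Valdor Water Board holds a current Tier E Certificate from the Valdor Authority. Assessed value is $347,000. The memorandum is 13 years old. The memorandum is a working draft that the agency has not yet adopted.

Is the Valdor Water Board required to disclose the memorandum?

All of (a)'s requirements are met (a current Schedule G Notice is held; a current Tier 1 Certificate is held). But applying paragraphs (e)–(j): (e) operates against (a): assessed value is $347,000, meeting the $309,500 threshold. (f) is engaged (a current Standing Waiver is held), but yields to (g): (g) is engaged — the qualifying period is 190 days, less than the 200 days limit. (h) would limit (g) — the baseline figure is 183, meeting the 172 threshold — but (i) sets (h) aside: (i) operates against (h): a current Tier E Certificate is held. (j), which would lift (i), is not engaged — Viggo is not the subject of the memorandum. (a) is therefore removed.
Exception (b)'s conditions are all satisfied: the memorandum relates to a pending investigation; the memorandum is an unadopted draft. But applying paragraph (k): (k) operates against (b): the compliance score is 61 points, below the 69 points limit. (b) is therefore removed.
Exception (c) requires that the record contains personal medical information; but the memorandum contains only operational data, so (c) is unavailable.
Exception (d) requires that the record is subject to attorney-client privilege; but the memorandum carries no privilege marking, so (d) is unavailable.
No exception is made out. the Valdor Water Board falls within the general rule.

Yes — the Valdor Water Board must disclose the memorandum.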